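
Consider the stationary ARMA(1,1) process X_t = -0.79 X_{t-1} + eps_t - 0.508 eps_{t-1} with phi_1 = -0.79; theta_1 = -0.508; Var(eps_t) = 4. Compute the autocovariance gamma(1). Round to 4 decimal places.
\gamma(1) = -19.3553

Multiply the model equation by X_{t-k} and take expectations. With theta_0 = psi_0 = 1 and psi_j the MA(infinity) weights, this gives
  gamma(k) - sum_i phi_i gamma(k-i) = c_k,
  c_k = sigma^2 * sum_{j=k..q} theta_j psi_{j-k}   (c_k = 0 for k > q),
using gamma(-m) = gamma(m).
psi-weights needed (psi_j = theta_j + sum_i phi_i psi_{j-i}):
  psi_1 = theta_1 + phi_1 = -0.508 + (-0.79) = -1.298
Right-hand sides:
  c_0 = sigma^2 (1 + theta_1 psi_1) = 4 * (1 + (-0.508)(-1.298)) = 4 * 1.659384 = 6.637536
  c_1 = sigma^2 theta_1 = 4 * (-0.508) = -2.032
  c_2 = 0
Equations for k = 0 and k = 1 (AR order 1):
  gamma(0) = phi_1 gamma(1) + c_0
  gamma(1) = phi_1 gamma(0) + c_1
Substituting the second into the first: gamma(0) (1 - phi_1^2) = c_0 + phi_1 c_1, so
  gamma(0) = (c_0 + phi_1 c_1) / (1 - phi_1^2) = (6.637536 + (-0.79)(-2.032)) / (1 - (-0.79)^2) = 8.242816 / 0.3759 = 21.928215.
  gamma(1) = phi_1 gamma(0) + c_1 = (-0.79)(21.928215) + (-2.032) = -19.35529.
Therefore gamma(1) = -19.3553 (to 4 decimal places).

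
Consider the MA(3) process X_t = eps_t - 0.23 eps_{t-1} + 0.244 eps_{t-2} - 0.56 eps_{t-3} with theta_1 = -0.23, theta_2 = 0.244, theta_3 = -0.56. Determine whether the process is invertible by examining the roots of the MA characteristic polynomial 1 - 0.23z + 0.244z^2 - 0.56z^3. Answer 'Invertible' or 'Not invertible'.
\text{Invertible}

The MA(q) characteristic polynomial is P(z) = 1 - 0.23z + 0.244z^2 - 0.56z^3.
Invertibility requires all roots to lie outside the unit circle, i.e. |z| > 1 for every root.
Degree 3: look for a simple real root z0 first, then factor out (1 - z/z0) and solve the remaining quadratic.
Testing z0 = 1.25: P(1.25) = 1 + (-0.23)(1.25) + (0.244)(1.25)^2 + (-0.56)(1.25)^3
  = 1 + (-0.2875) + (0.38125) + (-1.09375) = 0.  So z_0 = 1.25 is a root, |z_0| = 1.25.
Divide out the factor (1 - 0.8 z) = (1 - z/z0) (since 1/z0 = 0.8):
  P(z) = (1 - 0.8 z)(1 + (0.57) z + (0.7) z^2)
  [check: z-coef 0.57 - (0.8) = -0.23; z^2-coef 0.7 - (0.8)(0.57) = 0.244; z^3-coef -(0.8)(0.7) = -0.56.]
Remaining roots from the quadratic factor 1 + (0.57) z + (0.7) z^2:
  Set 1 + (0.57) z + (0.7) z^2 = 0, i.e. a z^2 + b z + c = 0 with a = 0.7, b = 0.57, c = 1.
  Discriminant D = b^2 - 4ac = (0.57)^2 - 4*(0.7)*1 = 0.3249 - (2.8) = -2.4751.
  D < 0, so the roots are the complex-conjugate pair z = (-b +/- i sqrt(-D)) / (2a) = -0.4071 +/- 1.1237i.
  For a conjugate pair |z|^2 = z * conj(z) = (product of roots) = c/a = 1/(0.7) = 1.428571, so |z| = sqrt(1.428571) = 1.1952 for both roots.
Moduli of all roots: 1.2500, 1.1952, 1.1952.
All moduli strictly greater than 1? Yes.
Verdict: Invertible.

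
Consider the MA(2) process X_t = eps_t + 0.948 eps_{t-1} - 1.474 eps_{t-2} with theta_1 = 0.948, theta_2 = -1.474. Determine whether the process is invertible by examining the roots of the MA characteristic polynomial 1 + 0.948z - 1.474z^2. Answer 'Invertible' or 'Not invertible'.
\text{Not invertible}

The MA(q) characteristic polynomial is P(z) = 1 + 0.948z - 1.474z^2.
Invertibility requires all roots to lie outside the unit circle, i.e. |z| > 1 for every root.
Set 1 + (0.948) z + (-1.474) z^2 = 0, i.e. a z^2 + b z + c = 0 with a = -1.474, b = 0.948, c = 1.
Discriminant D = b^2 - 4ac = (0.948)^2 - 4*(-1.474)*1 = 0.898704 - (-5.896) = 6.794704.
D >= 0, so the roots are real: z = (-b +/- sqrt(D)) / (2a) = (-0.948 +/- 2.606665) / (-2.948).
  z_1 = (-0.948 + 2.606665) / (-2.948) = -0.5626,   |z_1| = 0.5626.
  z_2 = (-0.948 - 2.606665) / (-2.948) = 1.2058,   |z_2| = 1.2058.
Moduli of all roots: 0.5626, 1.2058.
All moduli strictly greater than 1? No.
Verdict: Not invertible.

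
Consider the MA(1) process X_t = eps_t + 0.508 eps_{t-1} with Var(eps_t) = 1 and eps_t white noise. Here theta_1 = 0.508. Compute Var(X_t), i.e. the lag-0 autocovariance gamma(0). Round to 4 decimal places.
\gamma(0) = 1.2581

For an MA(q) process X_t = eps_t + sum_i theta_i eps_{t-i} with
Var(eps_t) = sigma^2, the variance is
  gamma(0) = sigma^2 * (1 + sum_i theta_i^2).
  sum_i theta_i^2 = (0.508)^2 = 0.258064.
  gamma(0) = 1 * (1 + 0.258064) = 1 * 1.258064 = 1.258064, which rounds to 1.2581.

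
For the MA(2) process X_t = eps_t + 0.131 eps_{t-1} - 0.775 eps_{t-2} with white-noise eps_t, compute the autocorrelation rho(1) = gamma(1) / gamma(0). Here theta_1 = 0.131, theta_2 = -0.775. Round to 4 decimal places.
\rho(1) = 0.0182

For an MA(q) process with theta_0 = 1, the autocovariance is
  gamma(k) = sigma^2 * sum_{i=0..q-k} theta_i * theta_{i+k},
and rho(k) = gamma(k) / gamma(0). Sigma^2 cancels.
  numerator   = (1)*(0.131) + (0.131)*(-0.775) = 0.029475.
  denominator = (1)^2 + (0.131)^2 + (-0.775)^2 = 1.617786.
  rho(1) = 0.029475 / 1.617786 = 0.0182.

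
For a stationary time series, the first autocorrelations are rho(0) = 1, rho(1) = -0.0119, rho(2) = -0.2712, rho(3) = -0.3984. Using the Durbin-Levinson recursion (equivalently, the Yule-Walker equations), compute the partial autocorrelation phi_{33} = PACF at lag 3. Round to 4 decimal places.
\phi_{33} = -0.4381

The PACF at lag k is phi_{kk}, the last component of the solution
to the Yule-Walker system G_k phi = r_k where
  (G_k)_{ij} = rho(|i - j|), (r_k)_i = rho(i), i,j = 1..k.
Equivalently, Durbin-Levinson gives phi_{kk} iteratively:
  phi_{11} = rho(1)
  phi_{kk} = [rho(k) - sum_{j=1..k-1} phi_{k-1,j} rho(k-j)]
            / [1 - sum_{j=1..k-1} phi_{k-1,j} rho(j)],
  phi_{k,j} = phi_{k-1,j} - phi_{kk} phi_{k-1,k-j},  j = 1..k-1.
Step k = 1:
  phi_11 = rho(1) = -0.0119.
Step k = 2:
  phi_22 = [rho(2) - phi_11 rho(1)] / [1 - phi_11 rho(1)] = [-0.2712 - (-0.0119)(-0.0119)] / [1 - (-0.0119)(-0.0119)]
         = -0.27134161 / 0.99985839 = -0.27138.
  Update: phi_21 = phi_11 - phi_22 phi_11 = -0.0119 - (-0.27138)(-0.0119) = -0.015129.
Step k = 3:
  phi_33 = [rho(3) - phi_21 rho(2) - phi_22 rho(1)] / [1 - phi_21 rho(1) - phi_22 rho(2)]
    numerator   = -0.3984 - (-0.015129)(-0.2712) - (-0.27138)(-0.0119) = -0.40573252
    denominator = 1 - (-0.015129)(-0.0119) - (-0.27138)(-0.2712) = 0.92622169
  phi_33 = -0.40573252 / 0.92622169 = -0.4381.
Therefore phi_{33} = -0.4381.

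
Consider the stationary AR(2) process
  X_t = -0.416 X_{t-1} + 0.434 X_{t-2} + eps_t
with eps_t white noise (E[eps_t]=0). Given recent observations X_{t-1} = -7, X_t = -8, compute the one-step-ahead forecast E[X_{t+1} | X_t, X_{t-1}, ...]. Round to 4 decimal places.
E[X_{t+1} \mid \mathcal F_t] = 0.2900

For an AR(p) model X_t = c + sum_i phi_i X_{t-i} + eps_t, the
one-step-ahead conditional mean is
  E[X_{t+1} | X_t, ...] = c + sum_i phi_i X_{t+1-i}.
Substitute known values:
  E[X_{t+1} | ...] = (-0.416) * (-8) + (0.434) * (-7)
                   = 0.2900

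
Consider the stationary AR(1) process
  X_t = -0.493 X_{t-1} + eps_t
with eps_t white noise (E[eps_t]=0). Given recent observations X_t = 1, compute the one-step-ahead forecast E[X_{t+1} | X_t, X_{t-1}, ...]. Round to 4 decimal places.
E[X_{t+1} \mid \mathcal F_t] = -0.4930

For an AR(p) model X_t = c + sum_i phi_i X_{t-i} + eps_t, the
one-step-ahead conditional mean is
  E[X_{t+1} | X_t, ...] = c + sum_i phi_i X_{t+1-i}.
Substitute known values:
  E[X_{t+1} | ...] = (-0.493) * (1)
                   = -0.4930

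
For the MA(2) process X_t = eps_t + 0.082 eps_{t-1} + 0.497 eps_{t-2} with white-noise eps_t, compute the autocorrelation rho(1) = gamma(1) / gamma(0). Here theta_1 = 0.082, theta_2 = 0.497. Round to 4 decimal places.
\rho(1) = 0.0979

For an MA(q) process with theta_0 = 1, the autocovariance is
  gamma(k) = sigma^2 * sum_{i=0..q-k} theta_i * theta_{i+k},
and rho(k) = gamma(k) / gamma(0). Sigma^2 cancels.
  numerator   = (1)*(0.082) + (0.082)*(0.497) = 0.122754.
  denominator = (1)^2 + (0.082)^2 + (0.497)^2 = 1.253733.
  rho(1) = 0.122754 / 1.253733 = 0.0979.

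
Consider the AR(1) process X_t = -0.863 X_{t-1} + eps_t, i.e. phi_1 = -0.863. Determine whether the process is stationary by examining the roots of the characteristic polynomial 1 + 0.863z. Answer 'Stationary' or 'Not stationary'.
\text{Stationary}

The AR(p) characteristic polynomial is P(z) = 1 + 0.863z.
Stationarity requires all roots to lie outside the unit circle, i.e. |z| > 1 for every root.
This is linear in z: 1 + (0.863) z = 0  =>  z = -1/(0.863) = -1.158749,  |z| = 1.158749.
Moduli of all roots: 1.1587.
All moduli strictly greater than 1? Yes.
Verdict: Stationary.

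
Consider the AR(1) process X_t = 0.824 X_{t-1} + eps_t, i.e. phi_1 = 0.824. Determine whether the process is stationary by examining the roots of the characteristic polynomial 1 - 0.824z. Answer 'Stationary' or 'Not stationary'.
\text{Stationary}

The AR(p) characteristic polynomial is P(z) = 1 - 0.824z.
Stationarity requires all roots to lie outside the unit circle, i.e. |z| > 1 for every root.
This is linear in z: 1 + (-0.824) z = 0  =>  z = -1/(-0.824) = 1.213592,  |z| = 1.213592.
Moduli of all roots: 1.2136.
All moduli strictly greater than 1? Yes.
Verdict: Stationary.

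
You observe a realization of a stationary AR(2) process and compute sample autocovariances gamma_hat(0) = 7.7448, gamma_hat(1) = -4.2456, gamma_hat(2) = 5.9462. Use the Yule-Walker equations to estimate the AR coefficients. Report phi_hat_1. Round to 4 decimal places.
\hat\phi_{1} = -0.1820

The Yule-Walker equations for an AR(p) process read, in matrix form,
  Gamma_p phi = r_p,   with   (Gamma_p)_{ij} = gamma(|i - j|),
                       (r_p)_i = gamma(i),   i,j = 1..p.
Substitute the sample gammas (Toeplitz matrix and right-hand side of size 2):
  Gamma_p = [[7.7448, -4.2456], [-4.2456, 7.7448]]
  r_p     = [-4.2456, 5.9462]
Written out:
  7.7448 phi_1 - 4.2456 phi_2 = -4.2456
  -4.2456 phi_1 + 7.7448 phi_2 = 5.9462
Solve by Cramer's rule:
  det = gamma(0)^2 - gamma(1)^2 = (7.7448)^2 - (-4.2456)^2 = 59.98192704 - 18.02511936 = 41.95680768
  phi_hat_1 = [gamma(1) gamma(0) - gamma(1) gamma(2)] / det = [(-4.2456)(7.7448) - (-4.2456)(5.9462)] / 41.95680768 = -7.63613616 / 41.95680768 = -0.182
  phi_hat_2 = [gamma(0) gamma(2) - gamma(1)^2] / det = [(7.7448)(5.9462) - (-4.2456)^2] / 41.95680768 = 28.0270104 / 41.95680768 = 0.668
So phi_hat = [-0.1820, 0.6680].
Therefore phi_hat_1 = -0.1820.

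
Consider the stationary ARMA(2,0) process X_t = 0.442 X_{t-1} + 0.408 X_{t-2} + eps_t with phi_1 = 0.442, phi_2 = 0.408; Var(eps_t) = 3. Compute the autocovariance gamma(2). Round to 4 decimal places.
\gamma(2) = 6.0019

Multiply the model equation by X_{t-k} and take expectations. With theta_0 = psi_0 = 1 and psi_j the MA(infinity) weights, this gives
  gamma(k) - sum_i phi_i gamma(k-i) = c_k,
  c_k = sigma^2 * sum_{j=k..q} theta_j psi_{j-k}   (c_k = 0 for k > q),
using gamma(-m) = gamma(m).
Pure AR (q = 0): c_0 = sigma^2 = 3, c_k = 0 for k >= 1.
Equations for k = 0, 1, 2 (AR order 2, c_2 = 0):
  (E0) gamma(0) = phi_1 gamma(1) + phi_2 gamma(2) + c_0
  (E1) gamma(1) = phi_1 gamma(0) + phi_2 gamma(1) + c_1
  (E2) gamma(2) = phi_1 gamma(1) + phi_2 gamma(0)
From (E1): gamma(1) = A gamma(0) + B with
  A = phi_1 / (1 - phi_2) = 0.442 / 0.592 = 0.746622,   B = c_1 / (1 - phi_2) = 0 / 0.592 = 0.
Insert (E2) into (E0): gamma(0) (1 - phi_2^2) = phi_1 (1 + phi_2) gamma(1) + c_0.
  phi_1 (1 + phi_2) = (0.442)(1.408) = 0.622336,   1 - phi_2^2 = 0.833536.
Replace gamma(1) by A gamma(0) + B and collect gamma(0):
  gamma(0) [0.833536 - (0.622336)(0.746622)] = c_0 = 3
  gamma(0) * 0.368886 = 3
  gamma(0) = 3 / 0.368886 = 8.132583.
  gamma(1) = A gamma(0) = (0.746622)(8.132583) = 6.071962.
  gamma(2) = phi_1 gamma(1) + phi_2 gamma(0) = (0.442)(6.071962) + (0.408)(8.132583) = 6.001901.
Therefore gamma(2) = 6.0019 (to 4 decimal places).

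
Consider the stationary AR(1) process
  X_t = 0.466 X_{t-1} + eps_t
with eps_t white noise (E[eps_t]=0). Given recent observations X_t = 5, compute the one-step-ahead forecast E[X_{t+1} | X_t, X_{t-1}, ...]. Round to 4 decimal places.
E[X_{t+1} \mid \mathcal F_t] = 2.3300

For an AR(p) model X_t = c + sum_i phi_i X_{t-i} + eps_t, the
one-step-ahead conditional mean is
  E[X_{t+1} | X_t, ...] = c + sum_i phi_i X_{t+1-i}.
Substitute known values:
  E[X_{t+1} | ...] = (0.466) * (5)
                   = 2.3300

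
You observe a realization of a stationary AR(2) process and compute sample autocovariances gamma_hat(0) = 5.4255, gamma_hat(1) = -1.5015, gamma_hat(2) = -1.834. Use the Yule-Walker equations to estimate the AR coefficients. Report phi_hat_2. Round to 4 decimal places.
\hat\phi_{2} = -0.4490

The Yule-Walker equations for an AR(p) process read, in matrix form,
  Gamma_p phi = r_p,   with   (Gamma_p)_{ij} = gamma(|i - j|),
                       (r_p)_i = gamma(i),   i,j = 1..p.
Substitute the sample gammas (Toeplitz matrix and right-hand side of size 2):
  Gamma_p = [[5.4255, -1.5015], [-1.5015, 5.4255]]
  r_p     = [-1.5015, -1.834]
Written out:
  5.4255 phi_1 - 1.5015 phi_2 = -1.5015
  -1.5015 phi_1 + 5.4255 phi_2 = -1.834
Solve by Cramer's rule:
  det = gamma(0)^2 - gamma(1)^2 = (5.4255)^2 - (-1.5015)^2 = 29.43605025 - 2.25450225 = 27.181548
  phi_hat_1 = [gamma(1) gamma(0) - gamma(1) gamma(2)] / det = [(-1.5015)(5.4255) - (-1.5015)(-1.834)] / 27.181548 = -10.90013925 / 27.181548 = -0.401
  phi_hat_2 = [gamma(0) gamma(2) - gamma(1)^2] / det = [(5.4255)(-1.834) - (-1.5015)^2] / 27.181548 = -12.20486925 / 27.181548 = -0.449
So phi_hat = [-0.4010, -0.4490].
Therefore phi_hat_2 = -0.4490.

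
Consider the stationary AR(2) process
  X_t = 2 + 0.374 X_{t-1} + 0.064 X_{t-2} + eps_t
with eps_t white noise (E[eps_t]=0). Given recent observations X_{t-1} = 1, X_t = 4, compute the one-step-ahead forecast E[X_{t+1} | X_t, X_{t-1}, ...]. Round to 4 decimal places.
E[X_{t+1} \mid \mathcal F_t] = 3.5600

For an AR(p) model X_t = c + sum_i phi_i X_{t-i} + eps_t, the
one-step-ahead conditional mean is
  E[X_{t+1} | X_t, ...] = c + sum_i phi_i X_{t+1-i}.
Substitute known values:
  E[X_{t+1} | ...] = 2 + (0.374) * (4) + (0.064) * (1)
                   = 3.5600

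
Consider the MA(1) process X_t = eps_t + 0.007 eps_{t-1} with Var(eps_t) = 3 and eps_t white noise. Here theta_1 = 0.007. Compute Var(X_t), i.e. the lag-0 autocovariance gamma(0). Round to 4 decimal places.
\gamma(0) = 3.0001

For an MA(q) process X_t = eps_t + sum_i theta_i eps_{t-i} with
Var(eps_t) = sigma^2, the variance is
  gamma(0) = sigma^2 * (1 + sum_i theta_i^2).
  sum_i theta_i^2 = (0.007)^2 = 0.000049.
  gamma(0) = 3 * (1 + 0.000049) = 3 * 1.000049 = 3.000147, which rounds to 3.0001.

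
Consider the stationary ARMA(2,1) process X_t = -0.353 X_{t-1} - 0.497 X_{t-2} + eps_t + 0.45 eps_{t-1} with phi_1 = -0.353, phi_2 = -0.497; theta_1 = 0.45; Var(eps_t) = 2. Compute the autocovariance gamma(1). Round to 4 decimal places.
\gamma(1) = -0.0555

Multiply the model equation by X_{t-k} and take expectations. With theta_0 = psi_0 = 1 and psi_j the MA(infinity) weights, this gives
  gamma(k) - sum_i phi_i gamma(k-i) = c_k,
  c_k = sigma^2 * sum_{j=k..q} theta_j psi_{j-k}   (c_k = 0 for k > q),
using gamma(-m) = gamma(m).
psi-weights needed (psi_j = theta_j + sum_i phi_i psi_{j-i}):
  psi_1 = theta_1 + phi_1 = 0.45 + (-0.353) = 0.097
Right-hand sides:
  c_0 = sigma^2 (1 + theta_1 psi_1) = 2 * (1 + (0.45)(0.097)) = 2 * 1.04365 = 2.0873
  c_1 = sigma^2 theta_1 = 2 * (0.45) = 0.9
  c_2 = 0
Equations for k = 0, 1, 2 (AR order 2, c_2 = 0):
  (E0) gamma(0) = phi_1 gamma(1) + phi_2 gamma(2) + c_0
  (E1) gamma(1) = phi_1 gamma(0) + phi_2 gamma(1) + c_1
  (E2) gamma(2) = phi_1 gamma(1) + phi_2 gamma(0)
From (E1): gamma(1) = A gamma(0) + B with
  A = phi_1 / (1 - phi_2) = -0.353 / 1.497 = -0.235805,   B = c_1 / (1 - phi_2) = 0.9 / 1.497 = 0.601202.
Insert (E2) into (E0): gamma(0) (1 - phi_2^2) = phi_1 (1 + phi_2) gamma(1) + c_0.
  phi_1 (1 + phi_2) = (-0.353)(0.503) = -0.177559,   1 - phi_2^2 = 0.752991.
Replace gamma(1) by A gamma(0) + B and collect gamma(0):
  gamma(0) [0.752991 - (-0.177559)(-0.235805)] = (-0.177559)(0.601202) + 2.0873
  gamma(0) * 0.711122 = 1.980551
  gamma(0) = 1.980551 / 0.711122 = 2.785108.
  gamma(1) = A gamma(0) + B = (-0.235805)(2.785108) + (0.601202) = -0.05554.
Therefore gamma(1) = -0.0555 (to 4 decimal places).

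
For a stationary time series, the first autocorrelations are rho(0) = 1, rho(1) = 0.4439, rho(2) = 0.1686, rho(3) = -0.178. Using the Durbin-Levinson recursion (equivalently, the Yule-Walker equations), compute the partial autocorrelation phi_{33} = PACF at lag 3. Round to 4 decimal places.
\phi_{33} = -0.2990

The PACF at lag k is phi_{kk}, the last component of the solution
to the Yule-Walker system G_k phi = r_k where
  (G_k)_{ij} = rho(|i - j|), (r_k)_i = rho(i), i,j = 1..k.
Equivalently, Durbin-Levinson gives phi_{kk} iteratively:
  phi_{11} = rho(1)
  phi_{kk} = [rho(k) - sum_{j=1..k-1} phi_{k-1,j} rho(k-j)]
            / [1 - sum_{j=1..k-1} phi_{k-1,j} rho(j)],
  phi_{k,j} = phi_{k-1,j} - phi_{kk} phi_{k-1,k-j},  j = 1..k-1.
Step k = 1:
  phi_11 = rho(1) = 0.4439.
Step k = 2:
  phi_22 = [rho(2) - phi_11 rho(1)] / [1 - phi_11 rho(1)] = [0.1686 - (0.4439)(0.4439)] / [1 - (0.4439)(0.4439)]
         = -0.02844721 / 0.80295279 = -0.035428.
  Update: phi_21 = phi_11 - phi_22 phi_11 = 0.4439 - (-0.035428)(0.4439) = 0.459627.
Step k = 3:
  phi_33 = [rho(3) - phi_21 rho(2) - phi_22 rho(1)] / [1 - phi_21 rho(1) - phi_22 rho(2)]
    numerator   = -0.178 - (0.459627)(0.1686) - (-0.035428)(0.4439) = -0.23976645
    denominator = 1 - (0.459627)(0.4439) - (-0.035428)(0.1686) = 0.80194496
  phi_33 = -0.23976645 / 0.80194496 = -0.299.
Therefore phi_{33} = -0.2990.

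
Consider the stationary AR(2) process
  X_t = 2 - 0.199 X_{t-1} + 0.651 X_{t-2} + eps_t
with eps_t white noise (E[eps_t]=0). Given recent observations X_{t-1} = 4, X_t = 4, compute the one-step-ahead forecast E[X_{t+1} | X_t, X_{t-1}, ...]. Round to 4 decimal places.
E[X_{t+1} \mid \mathcal F_t] = 3.8080

For an AR(p) model X_t = c + sum_i phi_i X_{t-i} + eps_t, the
one-step-ahead conditional mean is
  E[X_{t+1} | X_t, ...] = c + sum_i phi_i X_{t+1-i}.
Substitute known values:
  E[X_{t+1} | ...] = 2 + (-0.199) * (4) + (0.651) * (4)
                   = 3.8080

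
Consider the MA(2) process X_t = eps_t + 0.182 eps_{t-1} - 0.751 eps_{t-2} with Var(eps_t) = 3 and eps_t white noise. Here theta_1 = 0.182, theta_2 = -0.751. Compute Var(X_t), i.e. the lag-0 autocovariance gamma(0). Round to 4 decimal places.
\gamma(0) = 4.7914

For an MA(q) process X_t = eps_t + sum_i theta_i eps_{t-i} with
Var(eps_t) = sigma^2, the variance is
  gamma(0) = sigma^2 * (1 + sum_i theta_i^2).
  sum_i theta_i^2 = (0.182)^2 + (-0.751)^2 = 0.033124 + 0.564001 = 0.597125.
  gamma(0) = 3 * (1 + 0.597125) = 3 * 1.597125 = 4.791375, which rounds to 4.7914.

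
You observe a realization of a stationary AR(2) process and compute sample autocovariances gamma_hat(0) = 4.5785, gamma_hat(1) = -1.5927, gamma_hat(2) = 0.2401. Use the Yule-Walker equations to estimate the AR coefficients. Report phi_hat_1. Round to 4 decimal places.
\hat\phi_{1} = -0.3750

The Yule-Walker equations for an AR(p) process read, in matrix form,
  Gamma_p phi = r_p,   with   (Gamma_p)_{ij} = gamma(|i - j|),
                       (r_p)_i = gamma(i),   i,j = 1..p.
Substitute the sample gammas (Toeplitz matrix and right-hand side of size 2):
  Gamma_p = [[4.5785, -1.5927], [-1.5927, 4.5785]]
  r_p     = [-1.5927, 0.2401]
Written out:
  4.5785 phi_1 - 1.5927 phi_2 = -1.5927
  -1.5927 phi_1 + 4.5785 phi_2 = 0.2401
Solve by Cramer's rule:
  det = gamma(0)^2 - gamma(1)^2 = (4.5785)^2 - (-1.5927)^2 = 20.96266225 - 2.53669329 = 18.42596896
  phi_hat_1 = [gamma(1) gamma(0) - gamma(1) gamma(2)] / det = [(-1.5927)(4.5785) - (-1.5927)(0.2401)] / 18.42596896 = -6.90976968 / 18.42596896 = -0.375
  phi_hat_2 = [gamma(0) gamma(2) - gamma(1)^2] / det = [(4.5785)(0.2401) - (-1.5927)^2] / 18.42596896 = -1.43739544 / 18.42596896 = -0.078
So phi_hat = [-0.3750, -0.0780].
Therefore phi_hat_1 = -0.3750.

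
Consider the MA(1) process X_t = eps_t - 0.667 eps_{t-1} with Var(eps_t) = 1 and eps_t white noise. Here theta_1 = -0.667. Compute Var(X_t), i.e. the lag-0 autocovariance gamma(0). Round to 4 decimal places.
\gamma(0) = 1.4449

For an MA(q) process X_t = eps_t + sum_i theta_i eps_{t-i} with
Var(eps_t) = sigma^2, the variance is
  gamma(0) = sigma^2 * (1 + sum_i theta_i^2).
  sum_i theta_i^2 = (-0.667)^2 = 0.444889.
  gamma(0) = 1 * (1 + 0.444889) = 1 * 1.444889 = 1.444889, which rounds to 1.4449.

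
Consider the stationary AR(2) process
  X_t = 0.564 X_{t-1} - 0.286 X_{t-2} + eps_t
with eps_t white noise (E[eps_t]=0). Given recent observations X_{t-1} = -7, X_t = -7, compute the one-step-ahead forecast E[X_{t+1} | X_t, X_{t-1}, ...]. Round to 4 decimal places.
E[X_{t+1} \mid \mathcal F_t] = -1.9460

For an AR(p) model X_t = c + sum_i phi_i X_{t-i} + eps_t, the
one-step-ahead conditional mean is
  E[X_{t+1} | X_t, ...] = c + sum_i phi_i X_{t+1-i}.
Substitute known values:
  E[X_{t+1} | ...] = (0.564) * (-7) + (-0.286) * (-7)
                   = -1.9460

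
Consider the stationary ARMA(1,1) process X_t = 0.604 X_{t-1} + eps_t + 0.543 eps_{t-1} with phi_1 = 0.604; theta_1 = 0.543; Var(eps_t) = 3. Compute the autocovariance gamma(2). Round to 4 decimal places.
\gamma(2) = 4.3452

Multiply the model equation by X_{t-k} and take expectations. With theta_0 = psi_0 = 1 and psi_j the MA(infinity) weights, this gives
  gamma(k) - sum_i phi_i gamma(k-i) = c_k,
  c_k = sigma^2 * sum_{j=k..q} theta_j psi_{j-k}   (c_k = 0 for k > q),
using gamma(-m) = gamma(m).
psi-weights needed (psi_j = theta_j + sum_i phi_i psi_{j-i}):
  psi_1 = theta_1 + phi_1 = 0.543 + (0.604) = 1.147
Right-hand sides:
  c_0 = sigma^2 (1 + theta_1 psi_1) = 3 * (1 + (0.543)(1.147)) = 3 * 1.622821 = 4.868463
  c_1 = sigma^2 theta_1 = 3 * (0.543) = 1.629
  c_2 = 0
Equations for k = 0 and k = 1 (AR order 1):
  gamma(0) = phi_1 gamma(1) + c_0
  gamma(1) = phi_1 gamma(0) + c_1
Substituting the second into the first: gamma(0) (1 - phi_1^2) = c_0 + phi_1 c_1, so
  gamma(0) = (c_0 + phi_1 c_1) / (1 - phi_1^2) = (4.868463 + (0.604)(1.629)) / (1 - (0.604)^2) = 5.852379 / 0.635184 = 9.213675.
  gamma(1) = phi_1 gamma(0) + c_1 = (0.604)(9.213675) + (1.629) = 7.19406.
For k = 2 (> q): gamma(2) = phi_1 gamma(1) = (0.604)(7.19406) = 4.345212.
Therefore gamma(2) = 4.3452 (to 4 decimal places).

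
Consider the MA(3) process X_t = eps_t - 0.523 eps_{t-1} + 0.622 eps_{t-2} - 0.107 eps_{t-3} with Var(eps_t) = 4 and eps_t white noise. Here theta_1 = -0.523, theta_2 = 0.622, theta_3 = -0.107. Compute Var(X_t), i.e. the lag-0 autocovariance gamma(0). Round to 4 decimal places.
\gamma(0) = 6.6874

For an MA(q) process X_t = eps_t + sum_i theta_i eps_{t-i} with
Var(eps_t) = sigma^2, the variance is
  gamma(0) = sigma^2 * (1 + sum_i theta_i^2).
  sum_i theta_i^2 = (-0.523)^2 + (0.622)^2 + (-0.107)^2 = 0.273529 + 0.386884 + 0.011449 = 0.671862.
  gamma(0) = 4 * (1 + 0.671862) = 4 * 1.671862 = 6.687448, which rounds to 6.6874.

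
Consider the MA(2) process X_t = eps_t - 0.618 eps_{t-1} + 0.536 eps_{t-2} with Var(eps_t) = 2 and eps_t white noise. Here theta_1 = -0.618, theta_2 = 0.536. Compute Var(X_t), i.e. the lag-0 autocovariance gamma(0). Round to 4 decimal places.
\gamma(0) = 3.3384

For an MA(q) process X_t = eps_t + sum_i theta_i eps_{t-i} with
Var(eps_t) = sigma^2, the variance is
  gamma(0) = sigma^2 * (1 + sum_i theta_i^2).
  sum_i theta_i^2 = (-0.618)^2 + (0.536)^2 = 0.381924 + 0.287296 = 0.66922.
  gamma(0) = 2 * (1 + 0.66922) = 2 * 1.66922 = 3.33844, which rounds to 3.3384.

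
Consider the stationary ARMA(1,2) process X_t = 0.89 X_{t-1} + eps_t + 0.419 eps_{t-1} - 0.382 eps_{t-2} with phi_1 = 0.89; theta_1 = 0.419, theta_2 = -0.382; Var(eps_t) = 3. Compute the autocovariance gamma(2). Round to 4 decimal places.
\gamma(2) = 12.0935

Multiply the model equation by X_{t-k} and take expectations. With theta_0 = psi_0 = 1 and psi_j the MA(infinity) weights, this gives
  gamma(k) - sum_i phi_i gamma(k-i) = c_k,
  c_k = sigma^2 * sum_{j=k..q} theta_j psi_{j-k}   (c_k = 0 for k > q),
using gamma(-m) = gamma(m).
psi-weights needed (psi_j = theta_j + sum_i phi_i psi_{j-i}):
  psi_1 = theta_1 + phi_1 = 0.419 + (0.89) = 1.309
  psi_2 = theta_2 + phi_1 psi_1 = -0.382 + (0.89)(1.309) = 0.78301
Right-hand sides:
  c_0 = sigma^2 (1 + theta_1 psi_1 + theta_2 psi_2) = 3 * (1 + (0.419)(1.309) + (-0.382)(0.78301)) = 3 * 1.249361 = 3.748084
  c_1 = sigma^2 (theta_1 + theta_2 psi_1) = 3 * (0.419 + (-0.382)(1.309)) = -0.243114
  c_2 = sigma^2 theta_2 = 3 * (-0.382) = -1.146
Equations for k = 0 and k = 1 (AR order 1):
  gamma(0) = phi_1 gamma(1) + c_0
  gamma(1) = phi_1 gamma(0) + c_1
Substituting the second into the first: gamma(0) (1 - phi_1^2) = c_0 + phi_1 c_1, so
  gamma(0) = (c_0 + phi_1 c_1) / (1 - phi_1^2) = (3.748084 + (0.89)(-0.243114)) / (1 - (0.89)^2) = 3.531712 / 0.2079 = 16.987552.
  gamma(1) = phi_1 gamma(0) + c_1 = (0.89)(16.987552) + (-0.243114) = 14.875807.
For k = 2: gamma(2) = phi_1 gamma(1) + c_2
  = (0.89)(14.875807) + (-1.146) = 12.093469.
Therefore gamma(2) = 12.0935 (to 4 decimal places).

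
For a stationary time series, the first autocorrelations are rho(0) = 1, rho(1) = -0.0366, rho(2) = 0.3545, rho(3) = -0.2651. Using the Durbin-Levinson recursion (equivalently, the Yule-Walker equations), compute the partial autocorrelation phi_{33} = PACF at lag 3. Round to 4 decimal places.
\phi_{33} = -0.2790

The PACF at lag k is phi_{kk}, the last component of the solution
to the Yule-Walker system G_k phi = r_k where
  (G_k)_{ij} = rho(|i - j|), (r_k)_i = rho(i), i,j = 1..k.
Equivalently, Durbin-Levinson gives phi_{kk} iteratively:
  phi_{11} = rho(1)
  phi_{kk} = [rho(k) - sum_{j=1..k-1} phi_{k-1,j} rho(k-j)]
            / [1 - sum_{j=1..k-1} phi_{k-1,j} rho(j)],
  phi_{k,j} = phi_{k-1,j} - phi_{kk} phi_{k-1,k-j},  j = 1..k-1.
Step k = 1:
  phi_11 = rho(1) = -0.0366.
Step k = 2:
  phi_22 = [rho(2) - phi_11 rho(1)] / [1 - phi_11 rho(1)] = [0.3545 - (-0.0366)(-0.0366)] / [1 - (-0.0366)(-0.0366)]
         = 0.35316044 / 0.99866044 = 0.353634.
  Update: phi_21 = phi_11 - phi_22 phi_11 = -0.0366 - (0.353634)(-0.0366) = -0.023657.
Step k = 3:
  phi_33 = [rho(3) - phi_21 rho(2) - phi_22 rho(1)] / [1 - phi_21 rho(1) - phi_22 rho(2)]
    numerator   = -0.2651 - (-0.023657)(0.3545) - (0.353634)(-0.0366) = -0.24377059
    denominator = 1 - (-0.023657)(-0.0366) - (0.353634)(0.3545) = 0.87377085
  phi_33 = -0.24377059 / 0.87377085 = -0.279.
Therefore phi_{33} = -0.2790.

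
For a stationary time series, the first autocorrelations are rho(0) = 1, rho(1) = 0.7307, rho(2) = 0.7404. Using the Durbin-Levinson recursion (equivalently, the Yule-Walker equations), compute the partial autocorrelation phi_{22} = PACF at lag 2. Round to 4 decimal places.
\phi_{22} = 0.4430

The PACF at lag k is phi_{kk}, the last component of the solution
to the Yule-Walker system G_k phi = r_k where
  (G_k)_{ij} = rho(|i - j|), (r_k)_i = rho(i), i,j = 1..k.
Equivalently, Durbin-Levinson gives phi_{kk} iteratively:
  phi_{11} = rho(1)
  phi_{kk} = [rho(k) - sum_{j=1..k-1} phi_{k-1,j} rho(k-j)]
            / [1 - sum_{j=1..k-1} phi_{k-1,j} rho(j)],
  phi_{k,j} = phi_{k-1,j} - phi_{kk} phi_{k-1,k-j},  j = 1..k-1.
Step k = 1:
  phi_11 = rho(1) = 0.7307.
Step k = 2:
  phi_22 = [rho(2) - phi_11 rho(1)] / [1 - phi_11 rho(1)] = [0.7404 - (0.7307)(0.7307)] / [1 - (0.7307)(0.7307)]
         = 0.20647751 / 0.46607751 = 0.443.
Therefore phi_{22} = 0.4430.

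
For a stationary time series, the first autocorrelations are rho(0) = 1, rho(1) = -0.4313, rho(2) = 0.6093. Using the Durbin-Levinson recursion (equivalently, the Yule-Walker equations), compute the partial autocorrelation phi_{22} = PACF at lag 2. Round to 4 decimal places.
\phi_{22} = 0.5200

The PACF at lag k is phi_{kk}, the last component of the solution
to the Yule-Walker system G_k phi = r_k where
  (G_k)_{ij} = rho(|i - j|), (r_k)_i = rho(i), i,j = 1..k.
Equivalently, Durbin-Levinson gives phi_{kk} iteratively:
  phi_{11} = rho(1)
  phi_{kk} = [rho(k) - sum_{j=1..k-1} phi_{k-1,j} rho(k-j)]
            / [1 - sum_{j=1..k-1} phi_{k-1,j} rho(j)],
  phi_{k,j} = phi_{k-1,j} - phi_{kk} phi_{k-1,k-j},  j = 1..k-1.
Step k = 1:
  phi_11 = rho(1) = -0.4313.
Step k = 2:
  phi_22 = [rho(2) - phi_11 rho(1)] / [1 - phi_11 rho(1)] = [0.6093 - (-0.4313)(-0.4313)] / [1 - (-0.4313)(-0.4313)]
         = 0.42328031 / 0.81398031 = 0.52.
Therefore phi_{22} = 0.5200.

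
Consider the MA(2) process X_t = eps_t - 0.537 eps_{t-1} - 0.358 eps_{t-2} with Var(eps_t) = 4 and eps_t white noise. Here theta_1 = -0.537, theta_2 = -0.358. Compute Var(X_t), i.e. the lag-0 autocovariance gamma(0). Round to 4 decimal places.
\gamma(0) = 5.6661

For an MA(q) process X_t = eps_t + sum_i theta_i eps_{t-i} with
Var(eps_t) = sigma^2, the variance is
  gamma(0) = sigma^2 * (1 + sum_i theta_i^2).
  sum_i theta_i^2 = (-0.537)^2 + (-0.358)^2 = 0.288369 + 0.128164 = 0.416533.
  gamma(0) = 4 * (1 + 0.416533) = 4 * 1.416533 = 5.666132, which rounds to 5.6661.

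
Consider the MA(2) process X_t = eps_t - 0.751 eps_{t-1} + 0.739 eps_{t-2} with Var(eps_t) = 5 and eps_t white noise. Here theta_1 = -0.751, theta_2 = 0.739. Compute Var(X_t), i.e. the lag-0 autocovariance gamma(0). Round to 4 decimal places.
\gamma(0) = 10.5506

For an MA(q) process X_t = eps_t + sum_i theta_i eps_{t-i} with
Var(eps_t) = sigma^2, the variance is
  gamma(0) = sigma^2 * (1 + sum_i theta_i^2).
  sum_i theta_i^2 = (-0.751)^2 + (0.739)^2 = 0.564001 + 0.546121 = 1.110122.
  gamma(0) = 5 * (1 + 1.110122) = 5 * 2.110122 = 10.55061, which rounds to 10.5506.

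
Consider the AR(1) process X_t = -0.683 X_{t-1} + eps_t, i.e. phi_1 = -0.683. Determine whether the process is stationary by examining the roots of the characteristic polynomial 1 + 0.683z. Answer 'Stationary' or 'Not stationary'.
\text{Stationary}

The AR(p) characteristic polynomial is P(z) = 1 + 0.683z.
Stationarity requires all roots to lie outside the unit circle, i.e. |z| > 1 for every root.
This is linear in z: 1 + (0.683) z = 0  =>  z = -1/(0.683) = -1.464129,  |z| = 1.464129.
Moduli of all roots: 1.4641.
All moduli strictly greater than 1? Yes.
Verdict: Stationary.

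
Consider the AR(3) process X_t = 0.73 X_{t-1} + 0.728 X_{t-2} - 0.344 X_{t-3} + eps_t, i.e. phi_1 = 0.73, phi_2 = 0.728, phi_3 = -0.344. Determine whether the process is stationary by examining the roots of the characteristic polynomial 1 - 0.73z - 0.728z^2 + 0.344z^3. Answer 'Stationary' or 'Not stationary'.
\text{Not stationary}

The AR(p) characteristic polynomial is P(z) = 1 - 0.73z - 0.728z^2 + 0.344z^3.
Stationarity requires all roots to lie outside the unit circle, i.e. |z| > 1 for every root.
Degree 3: look for a simple real root z0 first, then factor out (1 - z/z0) and solve the remaining quadratic.
Testing z0 = 2.5: P(2.5) = 1 + (-0.73)(2.5) + (-0.728)(2.5)^2 + (0.344)(2.5)^3
  = 1 + (-1.825) + (-4.55) + (5.375) = 0.  So z_0 = 2.5 is a root, |z_0| = 2.5.
Divide out the factor (1 - 0.4 z) = (1 - z/z0) (since 1/z0 = 0.4):
  P(z) = (1 - 0.4 z)(1 + (-0.33) z + (-0.86) z^2)
  [check: z-coef -0.33 - (0.4) = -0.73; z^2-coef -0.86 - (0.4)(-0.33) = -0.728; z^3-coef -(0.4)(-0.86) = 0.344.]
Remaining roots from the quadratic factor 1 + (-0.33) z + (-0.86) z^2:
  Set 1 + (-0.33) z + (-0.86) z^2 = 0, i.e. a z^2 + b z + c = 0 with a = -0.86, b = -0.33, c = 1.
  Discriminant D = b^2 - 4ac = (-0.33)^2 - 4*(-0.86)*1 = 0.1089 - (-3.44) = 3.5489.
  D >= 0, so the roots are real: z = (-b +/- sqrt(D)) / (2a) = (0.33 +/- 1.883852) / (-1.72).
    z_1 = (0.33 + 1.883852) / (-1.72) = -1.2871,   |z_1| = 1.2871.
    z_2 = (0.33 - 1.883852) / (-1.72) = 0.9034,   |z_2| = 0.9034.
Moduli of all roots: 2.5000, 1.2871, 0.9034.
All moduli strictly greater than 1? No.
Verdict: Not stationary.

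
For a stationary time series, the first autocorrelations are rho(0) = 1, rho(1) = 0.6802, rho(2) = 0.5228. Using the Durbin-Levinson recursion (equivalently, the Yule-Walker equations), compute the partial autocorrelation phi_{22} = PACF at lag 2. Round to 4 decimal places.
\phi_{22} = 0.1119

The PACF at lag k is phi_{kk}, the last component of the solution
to the Yule-Walker system G_k phi = r_k where
  (G_k)_{ij} = rho(|i - j|), (r_k)_i = rho(i), i,j = 1..k.
Equivalently, Durbin-Levinson gives phi_{kk} iteratively:
  phi_{11} = rho(1)
  phi_{kk} = [rho(k) - sum_{j=1..k-1} phi_{k-1,j} rho(k-j)]
            / [1 - sum_{j=1..k-1} phi_{k-1,j} rho(j)],
  phi_{k,j} = phi_{k-1,j} - phi_{kk} phi_{k-1,k-j},  j = 1..k-1.
Step k = 1:
  phi_11 = rho(1) = 0.6802.
Step k = 2:
  phi_22 = [rho(2) - phi_11 rho(1)] / [1 - phi_11 rho(1)] = [0.5228 - (0.6802)(0.6802)] / [1 - (0.6802)(0.6802)]
         = 0.06012796 / 0.53732796 = 0.1119.
Therefore phi_{22} = 0.1119.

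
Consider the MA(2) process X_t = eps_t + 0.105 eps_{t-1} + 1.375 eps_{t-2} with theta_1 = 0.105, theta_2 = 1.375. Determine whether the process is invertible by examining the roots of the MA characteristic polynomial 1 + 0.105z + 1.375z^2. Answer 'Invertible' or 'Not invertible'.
\text{Not invertible}

The MA(q) characteristic polynomial is P(z) = 1 + 0.105z + 1.375z^2.
Invertibility requires all roots to lie outside the unit circle, i.e. |z| > 1 for every root.
Set 1 + (0.105) z + (1.375) z^2 = 0, i.e. a z^2 + b z + c = 0 with a = 1.375, b = 0.105, c = 1.
Discriminant D = b^2 - 4ac = (0.105)^2 - 4*(1.375)*1 = 0.011025 - (5.5) = -5.488975.
D < 0, so the roots are the complex-conjugate pair z = (-b +/- i sqrt(-D)) / (2a) = -0.0382 +/- 0.8519i.
For a conjugate pair |z|^2 = z * conj(z) = (product of roots) = c/a = 1/(1.375) = 0.727273, so |z| = sqrt(0.727273) = 0.8528 for both roots.
Moduli of all roots: 0.8528, 0.8528.
All moduli strictly greater than 1? No.
Verdict: Not invertible.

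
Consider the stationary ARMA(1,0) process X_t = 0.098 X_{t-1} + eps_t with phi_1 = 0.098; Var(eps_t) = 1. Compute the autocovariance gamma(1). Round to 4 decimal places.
\gamma(1) = 0.0990

Multiply the model equation by X_{t-k} and take expectations. With theta_0 = psi_0 = 1 and psi_j the MA(infinity) weights, this gives
  gamma(k) - sum_i phi_i gamma(k-i) = c_k,
  c_k = sigma^2 * sum_{j=k..q} theta_j psi_{j-k}   (c_k = 0 for k > q),
using gamma(-m) = gamma(m).
Pure AR (q = 0): c_0 = sigma^2 = 1, c_k = 0 for k >= 1.
Equations for k = 0 and k = 1 (AR order 1):
  gamma(0) = phi_1 gamma(1) + c_0
  gamma(1) = phi_1 gamma(0) + c_1
Substituting the second into the first: gamma(0) (1 - phi_1^2) = c_0 + phi_1 c_1, so
  gamma(0) = c_0 / (1 - phi_1^2) = 1 / (1 - (0.098)^2) = 1 / 0.990396 = 1.009697.
  gamma(1) = phi_1 gamma(0) = (0.098)(1.009697) = 0.09895.
Therefore gamma(1) = 0.0990 (to 4 decimal places).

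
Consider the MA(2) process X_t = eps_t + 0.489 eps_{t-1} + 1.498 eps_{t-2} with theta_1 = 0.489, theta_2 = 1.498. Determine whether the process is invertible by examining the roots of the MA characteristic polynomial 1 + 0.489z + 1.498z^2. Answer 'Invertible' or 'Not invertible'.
\text{Not invertible}

The MA(q) characteristic polynomial is P(z) = 1 + 0.489z + 1.498z^2.
Invertibility requires all roots to lie outside the unit circle, i.e. |z| > 1 for every root.
Set 1 + (0.489) z + (1.498) z^2 = 0, i.e. a z^2 + b z + c = 0 with a = 1.498, b = 0.489, c = 1.
Discriminant D = b^2 - 4ac = (0.489)^2 - 4*(1.498)*1 = 0.239121 - (5.992) = -5.752879.
D < 0, so the roots are the complex-conjugate pair z = (-b +/- i sqrt(-D)) / (2a) = -0.1632 +/- 0.8006i.
For a conjugate pair |z|^2 = z * conj(z) = (product of roots) = c/a = 1/(1.498) = 0.667557, so |z| = sqrt(0.667557) = 0.817 for both roots.
Moduli of all roots: 0.8170, 0.8170.
All moduli strictly greater than 1? No.
Verdict: Not invertible.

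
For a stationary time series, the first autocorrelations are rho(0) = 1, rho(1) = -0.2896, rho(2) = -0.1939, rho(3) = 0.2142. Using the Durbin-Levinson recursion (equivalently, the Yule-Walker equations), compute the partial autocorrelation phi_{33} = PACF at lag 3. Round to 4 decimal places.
\phi_{33} = 0.0640

The PACF at lag k is phi_{kk}, the last component of the solution
to the Yule-Walker system G_k phi = r_k where
  (G_k)_{ij} = rho(|i - j|), (r_k)_i = rho(i), i,j = 1..k.
Equivalently, Durbin-Levinson gives phi_{kk} iteratively:
  phi_{11} = rho(1)
  phi_{kk} = [rho(k) - sum_{j=1..k-1} phi_{k-1,j} rho(k-j)]
            / [1 - sum_{j=1..k-1} phi_{k-1,j} rho(j)],
  phi_{k,j} = phi_{k-1,j} - phi_{kk} phi_{k-1,k-j},  j = 1..k-1.
Step k = 1:
  phi_11 = rho(1) = -0.2896.
Step k = 2:
  phi_22 = [rho(2) - phi_11 rho(1)] / [1 - phi_11 rho(1)] = [-0.1939 - (-0.2896)(-0.2896)] / [1 - (-0.2896)(-0.2896)]
         = -0.27776816 / 0.91613184 = -0.303197.
  Update: phi_21 = phi_11 - phi_22 phi_11 = -0.2896 - (-0.303197)(-0.2896) = -0.377406.
Step k = 3:
  phi_33 = [rho(3) - phi_21 rho(2) - phi_22 rho(1)] / [1 - phi_21 rho(1) - phi_22 rho(2)]
    numerator   = 0.2142 - (-0.377406)(-0.1939) - (-0.303197)(-0.2896) = 0.05321525
    denominator = 1 - (-0.377406)(-0.2896) - (-0.303197)(-0.1939) = 0.83191345
  phi_33 = 0.05321525 / 0.83191345 = 0.064.
Therefore phi_{33} = 0.0640.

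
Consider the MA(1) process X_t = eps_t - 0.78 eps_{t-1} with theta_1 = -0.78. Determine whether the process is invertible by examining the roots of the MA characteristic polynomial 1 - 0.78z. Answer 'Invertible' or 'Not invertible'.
\text{Invertible}

The MA(q) characteristic polynomial is P(z) = 1 - 0.78z.
Invertibility requires all roots to lie outside the unit circle, i.e. |z| > 1 for every root.
This is linear in z: 1 + (-0.78) z = 0  =>  z = -1/(-0.78) = 1.282051,  |z| = 1.282051.
Moduli of all roots: 1.2821.
All moduli strictly greater than 1? Yes.
Verdict: Invertible.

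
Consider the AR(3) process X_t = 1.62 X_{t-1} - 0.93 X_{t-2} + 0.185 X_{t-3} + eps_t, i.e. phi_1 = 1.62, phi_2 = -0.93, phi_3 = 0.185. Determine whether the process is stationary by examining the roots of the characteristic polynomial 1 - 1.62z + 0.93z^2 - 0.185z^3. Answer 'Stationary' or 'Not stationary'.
\text{Stationary}

The AR(p) characteristic polynomial is P(z) = 1 - 1.62z + 0.93z^2 - 0.185z^3.
Stationarity requires all roots to lie outside the unit circle, i.e. |z| > 1 for every root.
Degree 3: look for a simple real root z0 first, then factor out (1 - z/z0) and solve the remaining quadratic.
Testing z0 = 2: P(2) = 1 + (-1.62)(2) + (0.93)(2)^2 + (-0.185)(2)^3
  = 1 + (-3.24) + (3.72) + (-1.48) = 0.  So z_0 = 2 is a root, |z_0| = 2.
Divide out the factor (1 - 0.5 z) = (1 - z/z0) (since 1/z0 = 0.5):
  P(z) = (1 - 0.5 z)(1 + (-1.12) z + (0.37) z^2)
  [check: z-coef -1.12 - (0.5) = -1.62; z^2-coef 0.37 - (0.5)(-1.12) = 0.93; z^3-coef -(0.5)(0.37) = -0.185.]
Remaining roots from the quadratic factor 1 + (-1.12) z + (0.37) z^2:
  Set 1 + (-1.12) z + (0.37) z^2 = 0, i.e. a z^2 + b z + c = 0 with a = 0.37, b = -1.12, c = 1.
  Discriminant D = b^2 - 4ac = (-1.12)^2 - 4*(0.37)*1 = 1.2544 - (1.48) = -0.2256.
  D < 0, so the roots are the complex-conjugate pair z = (-b +/- i sqrt(-D)) / (2a) = 1.5135 +/- 0.6419i.
  For a conjugate pair |z|^2 = z * conj(z) = (product of roots) = c/a = 1/(0.37) = 2.702703, so |z| = sqrt(2.702703) = 1.644 for both roots.
Moduli of all roots: 2.0000, 1.6440, 1.6440.
All moduli strictly greater than 1? Yes.
Verdict: Stationary.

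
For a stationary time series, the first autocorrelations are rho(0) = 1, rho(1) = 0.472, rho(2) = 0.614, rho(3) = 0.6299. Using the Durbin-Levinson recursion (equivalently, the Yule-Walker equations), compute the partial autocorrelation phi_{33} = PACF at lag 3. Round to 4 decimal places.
\phi_{33} = 0.4280

The PACF at lag k is phi_{kk}, the last component of the solution
to the Yule-Walker system G_k phi = r_k where
  (G_k)_{ij} = rho(|i - j|), (r_k)_i = rho(i), i,j = 1..k.
Equivalently, Durbin-Levinson gives phi_{kk} iteratively:
  phi_{11} = rho(1)
  phi_{kk} = [rho(k) - sum_{j=1..k-1} phi_{k-1,j} rho(k-j)]
            / [1 - sum_{j=1..k-1} phi_{k-1,j} rho(j)],
  phi_{k,j} = phi_{k-1,j} - phi_{kk} phi_{k-1,k-j},  j = 1..k-1.
Step k = 1:
  phi_11 = rho(1) = 0.472.
Step k = 2:
  phi_22 = [rho(2) - phi_11 rho(1)] / [1 - phi_11 rho(1)] = [0.614 - (0.472)(0.472)] / [1 - (0.472)(0.472)]
         = 0.391216 / 0.777216 = 0.503356.
  Update: phi_21 = phi_11 - phi_22 phi_11 = 0.472 - (0.503356)(0.472) = 0.234416.
Step k = 3:
  phi_33 = [rho(3) - phi_21 rho(2) - phi_22 rho(1)] / [1 - phi_21 rho(1) - phi_22 rho(2)]
    numerator   = 0.6299 - (0.234416)(0.614) - (0.503356)(0.472) = 0.24838464
    denominator = 1 - (0.234416)(0.472) - (0.503356)(0.614) = 0.58029525
  phi_33 = 0.24838464 / 0.58029525 = 0.428.
Therefore phi_{33} = 0.4280.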